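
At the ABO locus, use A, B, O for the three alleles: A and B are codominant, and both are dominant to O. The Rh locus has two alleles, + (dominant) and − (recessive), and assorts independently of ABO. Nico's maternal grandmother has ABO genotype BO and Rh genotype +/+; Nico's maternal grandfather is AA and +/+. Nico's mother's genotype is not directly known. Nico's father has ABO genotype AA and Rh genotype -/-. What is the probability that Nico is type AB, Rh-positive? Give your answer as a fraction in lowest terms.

Nico's mother's ABO genotype from BO × AA: 1/2 AB, 1/2 AO.
Crossing each possibility with the father AA and summing P(type AB): 1/2·1/2 + 1/2·0 = 1/4.
Similarly for Rh via the mother's Rh distribution: P(Rh+) = 1.
Independent loci: 1/4 × 1 = 1/4.

1/4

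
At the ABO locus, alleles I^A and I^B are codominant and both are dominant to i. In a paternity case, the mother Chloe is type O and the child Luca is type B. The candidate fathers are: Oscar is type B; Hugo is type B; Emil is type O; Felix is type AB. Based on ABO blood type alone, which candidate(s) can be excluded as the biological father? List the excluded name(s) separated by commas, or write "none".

Emil

A candidate is excluded only if no genotype consistent with his phenotype could produce a type B child with a type O mother.
Emil (type O): no genotype consistent with that phenotype can produce a type-B child with a type-O mother.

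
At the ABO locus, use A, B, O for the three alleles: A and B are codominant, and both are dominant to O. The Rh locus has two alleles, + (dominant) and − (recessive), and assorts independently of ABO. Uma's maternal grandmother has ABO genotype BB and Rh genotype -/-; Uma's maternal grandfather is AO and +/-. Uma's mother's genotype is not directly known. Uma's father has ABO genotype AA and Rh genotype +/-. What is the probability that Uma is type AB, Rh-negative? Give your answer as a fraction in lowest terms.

Uma's mother's ABO genotype from BB × AO: 1/2 AB, 1/2 BO.
Crossing each possibility with the father AA and summing P(type AB): 1/2·1/2 + 1/2·1/2 = 1/2.
Similarly for Rh via the mother's Rh distribution: P(Rh-) = 3/8.
Independent loci: 1/2 × 3/8 = 3/16.

3/16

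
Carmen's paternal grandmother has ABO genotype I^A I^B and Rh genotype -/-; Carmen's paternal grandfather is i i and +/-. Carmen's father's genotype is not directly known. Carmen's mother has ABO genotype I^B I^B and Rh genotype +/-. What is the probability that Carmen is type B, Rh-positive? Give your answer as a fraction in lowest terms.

15/32

Carmen's father's ABO genotype from I^A I^B × i i: 1/2 I^A i, 1/2 I^B i.
Crossing each possibility with the mother I^B I^B and summing P(type B): 1/2·1/2 + 1/2·1 = 3/4.
Similarly for Rh via the father's Rh distribution: P(Rh+) = 5/8.
Independent loci: 3/4 × 5/8 = 15/32.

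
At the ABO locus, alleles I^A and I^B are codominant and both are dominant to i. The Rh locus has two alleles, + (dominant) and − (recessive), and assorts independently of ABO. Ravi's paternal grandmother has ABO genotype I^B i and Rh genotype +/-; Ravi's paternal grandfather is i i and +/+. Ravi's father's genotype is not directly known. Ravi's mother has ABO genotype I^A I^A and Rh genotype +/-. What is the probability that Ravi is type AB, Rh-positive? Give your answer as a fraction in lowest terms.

Ravi's father's ABO genotype from I^B i × i i: 1/2 I^B i, 1/2 i i.
Crossing each possibility with the mother I^A I^A and summing P(type AB): 1/2·1/2 + 1/2·0 = 1/4.
Similarly for Rh via the father's Rh distribution: P(Rh+) = 7/8.
Independent loci: 1/4 × 7/8 = 7/32.

7/32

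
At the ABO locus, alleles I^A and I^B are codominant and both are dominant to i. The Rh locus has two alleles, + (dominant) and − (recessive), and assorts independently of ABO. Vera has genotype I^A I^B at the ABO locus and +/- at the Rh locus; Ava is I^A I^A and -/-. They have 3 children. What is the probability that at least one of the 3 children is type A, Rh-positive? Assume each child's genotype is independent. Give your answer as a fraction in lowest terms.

ABO cross I^A I^B × I^A I^A → 1/2 A, 1/2 AB.
Rh cross +/- × -/- → 1/2 Rh+, 1/2 Rh-; so P(type A, Rh-positive) = 1/2 × 1/2 = 1/4 per child.
P(none) = (3/4)^3 = 27/64; P(at least one) = 1 − 27/64 = 37/64.

37/64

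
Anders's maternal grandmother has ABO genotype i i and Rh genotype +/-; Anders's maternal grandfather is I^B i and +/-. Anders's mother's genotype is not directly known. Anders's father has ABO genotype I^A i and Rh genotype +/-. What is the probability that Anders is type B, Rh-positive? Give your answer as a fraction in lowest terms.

Anders's mother's ABO genotype from i i × I^B i: 1/2 I^B i, 1/2 i i.
Crossing each possibility with the father I^A i and summing P(type B): 1/2·1/4 + 1/2·0 = 1/8.
Similarly for Rh via the mother's Rh distribution: P(Rh+) = 3/4.
Independent loci: 1/8 × 3/4 = 3/32.

3/32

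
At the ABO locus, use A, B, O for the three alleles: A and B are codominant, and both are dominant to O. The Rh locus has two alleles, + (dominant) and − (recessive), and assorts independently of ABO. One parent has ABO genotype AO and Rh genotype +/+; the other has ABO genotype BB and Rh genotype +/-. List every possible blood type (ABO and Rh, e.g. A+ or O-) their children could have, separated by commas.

B+, AB+

Gametes from AO × BB give offspring ABO genotypes AB, BO, i.e. phenotypes B, AB.
Rh cross +/+ × +/- → phenotypes Rh+.
Combining independently: B+, AB+.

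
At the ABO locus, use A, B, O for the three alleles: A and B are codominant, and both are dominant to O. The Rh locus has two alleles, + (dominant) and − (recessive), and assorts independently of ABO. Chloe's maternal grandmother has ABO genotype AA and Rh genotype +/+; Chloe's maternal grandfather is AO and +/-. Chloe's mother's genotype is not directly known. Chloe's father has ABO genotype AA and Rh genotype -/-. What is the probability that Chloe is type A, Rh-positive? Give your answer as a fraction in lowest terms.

3/4

Chloe's mother's ABO genotype from AA × AO: 1/2 AA, 1/2 AO.
Crossing each possibility with the father AA and summing P(type A): 1/2·1 + 1/2·1 = 1.
Similarly for Rh via the mother's Rh distribution: P(Rh+) = 3/4.
Independent loci: 1 × 3/4 = 3/4.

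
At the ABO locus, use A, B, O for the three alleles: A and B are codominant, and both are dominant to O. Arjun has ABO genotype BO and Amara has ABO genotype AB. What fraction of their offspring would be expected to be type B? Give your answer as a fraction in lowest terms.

ABO cross BO × AB → offspring phenotypes: 1/4 A, 1/2 B, 1/4 AB.
So P(type B) = 1/2.

1/2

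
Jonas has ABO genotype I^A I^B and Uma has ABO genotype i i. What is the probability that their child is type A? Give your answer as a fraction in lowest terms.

ABO cross I^A I^B × i i → offspring phenotypes: 1/2 A, 1/2 B.
So P(type A) = 1/2.

1/2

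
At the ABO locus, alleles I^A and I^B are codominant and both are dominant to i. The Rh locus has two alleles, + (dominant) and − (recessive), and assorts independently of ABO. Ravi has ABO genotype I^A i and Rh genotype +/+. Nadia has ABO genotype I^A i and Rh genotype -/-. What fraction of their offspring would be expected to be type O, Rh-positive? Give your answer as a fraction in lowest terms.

1/4

ABO cross I^A i × I^A i → offspring phenotypes: 1/4 O, 3/4 A.
Rh cross +/+ × -/- → 1 Rh+.
Independent loci: P(type O, Rh-positive) = 1/4 × 1 = 1/4.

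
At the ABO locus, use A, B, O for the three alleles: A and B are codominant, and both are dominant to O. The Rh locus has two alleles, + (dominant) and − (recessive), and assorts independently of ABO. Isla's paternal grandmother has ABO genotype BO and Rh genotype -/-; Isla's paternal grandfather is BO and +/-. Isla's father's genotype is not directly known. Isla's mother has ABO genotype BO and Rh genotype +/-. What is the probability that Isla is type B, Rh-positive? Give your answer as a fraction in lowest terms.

15/32

Isla's father's ABO genotype from BO × BO: 1/4 BB, 1/2 BO, 1/4 OO.
Crossing each possibility with the mother BO and summing P(type B): 1/4·1 + 1/2·3/4 + 1/4·1/2 = 3/4.
Similarly for Rh via the father's Rh distribution: P(Rh+) = 5/8.
Independent loci: 3/4 × 5/8 = 15/32.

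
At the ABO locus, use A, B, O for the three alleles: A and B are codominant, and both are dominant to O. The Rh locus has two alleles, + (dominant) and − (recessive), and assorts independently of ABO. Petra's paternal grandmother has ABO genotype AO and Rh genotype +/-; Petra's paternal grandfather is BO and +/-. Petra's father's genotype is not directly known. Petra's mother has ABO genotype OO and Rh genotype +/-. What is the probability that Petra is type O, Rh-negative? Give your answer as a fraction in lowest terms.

1/8

Petra's father's ABO genotype from AO × BO: 1/4 AB, 1/4 AO, 1/4 BO, 1/4 OO.
Crossing each possibility with the mother OO and summing P(type O): 1/4·0 + 1/4·1/2 + 1/4·1/2 + 1/4·1 = 1/2.
Similarly for Rh via the father's Rh distribution: P(Rh-) = 1/4.
Independent loci: 1/2 × 1/4 = 1/8.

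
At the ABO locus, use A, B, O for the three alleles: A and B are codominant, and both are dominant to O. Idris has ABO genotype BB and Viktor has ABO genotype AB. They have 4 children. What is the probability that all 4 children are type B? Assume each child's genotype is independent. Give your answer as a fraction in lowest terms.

ABO cross BB × AB → 1/2 B, 1/2 AB.
So P(type B) = 1/2 per child.
All 4 independent: (1/2)^4 = 1/16.

1/16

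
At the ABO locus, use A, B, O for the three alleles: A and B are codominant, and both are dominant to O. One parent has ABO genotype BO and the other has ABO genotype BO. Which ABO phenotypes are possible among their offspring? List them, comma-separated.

O, B

Gametes from BO × BO give offspring ABO genotypes BB, BO, OO, i.e. phenotypes O, B.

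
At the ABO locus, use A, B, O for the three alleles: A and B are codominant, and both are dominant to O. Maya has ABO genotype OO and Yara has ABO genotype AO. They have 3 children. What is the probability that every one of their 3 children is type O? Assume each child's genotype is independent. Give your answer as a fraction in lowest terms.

1/8

ABO cross OO × AO → 1/2 O, 1/2 A.
So P(type O) = 1/2 per child.
All 3 independent: (1/2)^3 = 1/8.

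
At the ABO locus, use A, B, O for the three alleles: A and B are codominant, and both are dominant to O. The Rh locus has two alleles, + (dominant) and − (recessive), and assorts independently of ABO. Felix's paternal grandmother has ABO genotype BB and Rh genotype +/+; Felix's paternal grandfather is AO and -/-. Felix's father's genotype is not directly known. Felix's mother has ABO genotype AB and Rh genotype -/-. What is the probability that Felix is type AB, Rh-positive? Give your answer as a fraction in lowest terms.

Felix's father's ABO genotype from BB × AO: 1/2 AB, 1/2 BO.
Crossing each possibility with the mother AB and summing P(type AB): 1/2·1/2 + 1/2·1/4 = 3/8.
Similarly for Rh via the father's Rh distribution: P(Rh+) = 1/2.
Independent loci: 3/8 × 1/2 = 3/16.

3/16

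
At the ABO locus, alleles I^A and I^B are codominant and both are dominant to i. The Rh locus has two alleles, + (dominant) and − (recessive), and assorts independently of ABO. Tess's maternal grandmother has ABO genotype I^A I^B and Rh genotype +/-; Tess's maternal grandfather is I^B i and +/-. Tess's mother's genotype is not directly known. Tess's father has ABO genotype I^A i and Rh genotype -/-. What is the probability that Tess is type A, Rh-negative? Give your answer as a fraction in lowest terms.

Tess's mother's ABO genotype from I^A I^B × I^B i: 1/4 I^A I^B, 1/4 I^A i, 1/4 I^B I^B, 1/4 I^B i.
Crossing each possibility with the father I^A i and summing P(type A): 1/4·1/2 + 1/4·3/4 + 1/4·0 + 1/4·1/4 = 3/8.
Similarly for Rh via the mother's Rh distribution: P(Rh-) = 1/2.
Independent loci: 3/8 × 1/2 = 3/16.

3/16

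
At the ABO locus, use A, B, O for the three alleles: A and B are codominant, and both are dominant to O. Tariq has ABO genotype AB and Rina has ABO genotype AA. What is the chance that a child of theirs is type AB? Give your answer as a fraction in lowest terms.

ABO cross AB × AA → offspring phenotypes: 1/2 A, 1/2 AB.
So P(type AB) = 1/2.

1/2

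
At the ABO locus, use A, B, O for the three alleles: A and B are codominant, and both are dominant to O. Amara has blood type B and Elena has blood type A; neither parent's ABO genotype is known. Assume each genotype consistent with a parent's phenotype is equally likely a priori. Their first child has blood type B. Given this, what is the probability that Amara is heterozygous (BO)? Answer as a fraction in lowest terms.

1/3

Possible genotypes: Amara ∈ {BB, BO}; Elena ∈ {AA, AO}.
Weight each parental genotype pair by prior × P(type-B child):
  BB × AO: posterior weight 2/3.
  BO × AO: posterior weight 1/3.
Sum the posterior weight over pairs where Amara is BO: 1/3.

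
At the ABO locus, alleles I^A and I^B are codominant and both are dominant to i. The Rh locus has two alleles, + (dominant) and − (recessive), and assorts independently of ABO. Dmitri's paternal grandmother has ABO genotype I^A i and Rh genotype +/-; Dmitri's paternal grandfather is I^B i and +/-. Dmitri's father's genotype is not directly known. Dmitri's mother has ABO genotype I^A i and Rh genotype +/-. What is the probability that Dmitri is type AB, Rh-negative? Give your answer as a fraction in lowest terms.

Dmitri's father's ABO genotype from I^A i × I^B i: 1/4 I^A I^B, 1/4 I^A i, 1/4 I^B i, 1/4 i i.
Crossing each possibility with the mother I^A i and summing P(type AB): 1/4·1/4 + 1/4·0 + 1/4·1/4 + 1/4·0 = 1/8.
Similarly for Rh via the father's Rh distribution: P(Rh-) = 1/4.
Independent loci: 1/8 × 1/4 = 1/32.

1/32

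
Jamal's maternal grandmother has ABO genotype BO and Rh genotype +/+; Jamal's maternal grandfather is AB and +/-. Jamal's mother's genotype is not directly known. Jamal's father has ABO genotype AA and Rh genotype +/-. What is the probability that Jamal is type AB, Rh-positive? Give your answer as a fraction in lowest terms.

7/16

Jamal's mother's ABO genotype from BO × AB: 1/4 AB, 1/4 AO, 1/4 BB, 1/4 BO.
Crossing each possibility with the father AA and summing P(type AB): 1/4·1/2 + 1/4·0 + 1/4·1 + 1/4·1/2 = 1/2.
Similarly for Rh via the mother's Rh distribution: P(Rh+) = 7/8.
Independent loci: 1/2 × 7/8 = 7/16.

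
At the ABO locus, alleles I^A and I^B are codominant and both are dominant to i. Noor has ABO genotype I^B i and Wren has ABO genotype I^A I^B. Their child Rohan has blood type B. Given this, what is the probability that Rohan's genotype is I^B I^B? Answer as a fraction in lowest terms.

1/2

Cross I^B i × I^A I^B → 1/4 I^A I^B, 1/4 I^A i, 1/4 I^B I^B, 1/4 I^B i.
Type-B genotypes among offspring: I^B I^B (1/4), I^B i (1/4); total 1/2.
P(I^B I^B | type B) = (1/4) / (1/2) = 1/2.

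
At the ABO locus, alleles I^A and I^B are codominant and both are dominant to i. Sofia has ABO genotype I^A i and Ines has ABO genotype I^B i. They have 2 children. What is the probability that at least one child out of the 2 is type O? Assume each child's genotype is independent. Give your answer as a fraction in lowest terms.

7/16

ABO cross I^A i × I^B i → 1/4 O, 1/4 A, 1/4 B, 1/4 AB.
So P(type O) = 1/4 per child.
P(none) = (3/4)^2 = 9/16; P(at least one) = 1 − 9/16 = 7/16.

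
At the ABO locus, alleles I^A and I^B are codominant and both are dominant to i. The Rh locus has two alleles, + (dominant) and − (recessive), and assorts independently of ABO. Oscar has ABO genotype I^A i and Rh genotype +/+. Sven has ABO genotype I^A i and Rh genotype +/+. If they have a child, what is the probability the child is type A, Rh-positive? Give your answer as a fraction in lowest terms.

3/4

ABO cross I^A i × I^A i → offspring phenotypes: 1/4 O, 3/4 A.
Rh cross +/+ × +/+ → 1 Rh+.
Independent loci: P(type A, Rh-positive) = 3/4 × 1 = 3/4.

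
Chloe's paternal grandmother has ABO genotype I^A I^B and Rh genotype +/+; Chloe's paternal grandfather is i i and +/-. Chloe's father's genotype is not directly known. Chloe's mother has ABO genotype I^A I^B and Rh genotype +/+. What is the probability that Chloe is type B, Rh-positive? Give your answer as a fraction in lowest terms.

Chloe's father's ABO genotype from I^A I^B × i i: 1/2 I^A i, 1/2 I^B i.
Crossing each possibility with the mother I^A I^B and summing P(type B): 1/2·1/4 + 1/2·1/2 = 3/8.
Similarly for Rh via the father's Rh distribution: P(Rh+) = 1.
Independent loci: 3/8 × 1 = 3/8.

3/8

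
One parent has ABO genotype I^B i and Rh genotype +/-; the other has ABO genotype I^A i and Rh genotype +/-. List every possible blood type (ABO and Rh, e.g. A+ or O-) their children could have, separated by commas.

O+, O-, A+, A-, B+, B-, AB+, AB-

Gametes from I^B i × I^A i give offspring ABO genotypes I^A I^B, I^A i, I^B i, i i, i.e. phenotypes O, A, B, AB.
Rh cross +/- × +/- → phenotypes Rh+, Rh-.
Combining independently: O+, O-, A+, A-, B+, B-, AB+, AB-.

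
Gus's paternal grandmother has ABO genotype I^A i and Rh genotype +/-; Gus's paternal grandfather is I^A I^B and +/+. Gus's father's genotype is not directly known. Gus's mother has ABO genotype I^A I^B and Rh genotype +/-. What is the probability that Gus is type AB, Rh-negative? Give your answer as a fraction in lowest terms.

Gus's father's ABO genotype from I^A i × I^A I^B: 1/4 I^A I^A, 1/4 I^A I^B, 1/4 I^A i, 1/4 I^B i.
Crossing each possibility with the mother I^A I^B and summing P(type AB): 1/4·1/2 + 1/4·1/2 + 1/4·1/4 + 1/4·1/4 = 3/8.
Similarly for Rh via the father's Rh distribution: P(Rh-) = 1/8.
Independent loci: 3/8 × 1/8 = 3/64.

3/64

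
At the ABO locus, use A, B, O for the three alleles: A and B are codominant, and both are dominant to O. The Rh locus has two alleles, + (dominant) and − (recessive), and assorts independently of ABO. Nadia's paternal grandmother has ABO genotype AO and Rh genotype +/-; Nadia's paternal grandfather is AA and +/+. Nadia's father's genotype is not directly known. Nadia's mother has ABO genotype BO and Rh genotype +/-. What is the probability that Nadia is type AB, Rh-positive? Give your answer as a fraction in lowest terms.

21/64

Nadia's father's ABO genotype from AO × AA: 1/2 AA, 1/2 AO.
Crossing each possibility with the mother BO and summing P(type AB): 1/2·1/2 + 1/2·1/4 = 3/8.
Similarly for Rh via the father's Rh distribution: P(Rh+) = 7/8.
Independent loci: 3/8 × 7/8 = 21/64.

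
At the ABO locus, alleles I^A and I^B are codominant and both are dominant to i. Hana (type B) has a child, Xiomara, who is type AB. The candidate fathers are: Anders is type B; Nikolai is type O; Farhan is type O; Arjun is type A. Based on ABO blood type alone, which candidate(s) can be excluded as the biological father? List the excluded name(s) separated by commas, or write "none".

Anders, Nikolai, Farhan

A candidate is excluded only if no genotype consistent with his phenotype could produce a type AB child with a type B mother.
Anders (type B): no genotype consistent with that phenotype can produce a type-AB child with a type-B mother.
Nikolai (type O): no genotype consistent with that phenotype can produce a type-AB child with a type-B mother.
Farhan (type O): no genotype consistent with that phenotype can produce a type-AB child with a type-B mother.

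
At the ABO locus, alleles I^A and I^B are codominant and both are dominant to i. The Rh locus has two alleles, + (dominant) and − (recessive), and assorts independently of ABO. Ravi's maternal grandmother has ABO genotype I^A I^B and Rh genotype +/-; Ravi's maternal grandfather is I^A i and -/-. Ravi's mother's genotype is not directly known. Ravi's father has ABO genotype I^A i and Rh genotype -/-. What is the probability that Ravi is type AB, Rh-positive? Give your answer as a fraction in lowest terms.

Ravi's mother's ABO genotype from I^A I^B × I^A i: 1/4 I^A I^A, 1/4 I^A I^B, 1/4 I^A i, 1/4 I^B i.
Crossing each possibility with the father I^A i and summing P(type AB): 1/4·0 + 1/4·1/4 + 1/4·0 + 1/4·1/4 = 1/8.
Similarly for Rh via the mother's Rh distribution: P(Rh+) = 1/4.
Independent loci: 1/8 × 1/4 = 1/32.

1/32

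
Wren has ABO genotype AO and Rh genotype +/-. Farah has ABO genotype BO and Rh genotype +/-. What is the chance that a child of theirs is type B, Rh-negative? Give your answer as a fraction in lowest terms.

1/16

ABO cross AO × BO → offspring phenotypes: 1/4 O, 1/4 A, 1/4 B, 1/4 AB.
Rh cross +/- × +/- → 3/4 Rh+, 1/4 Rh-.
Independent loci: P(type B, Rh-negative) = 1/4 × 1/4 = 1/16.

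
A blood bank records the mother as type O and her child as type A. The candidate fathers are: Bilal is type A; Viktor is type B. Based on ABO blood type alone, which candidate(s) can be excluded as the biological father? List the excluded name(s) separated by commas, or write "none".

Viktor

A candidate is excluded only if no genotype consistent with his phenotype could produce a type A child with a type O mother.
Viktor (type B): no genotype consistent with that phenotype can produce a type-A child with a type-O mother.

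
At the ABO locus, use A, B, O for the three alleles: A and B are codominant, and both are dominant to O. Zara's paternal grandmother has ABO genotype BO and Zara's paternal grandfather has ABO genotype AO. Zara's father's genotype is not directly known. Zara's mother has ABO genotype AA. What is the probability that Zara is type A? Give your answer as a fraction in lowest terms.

Zara's father's ABO genotype from BO × AO: 1/4 AB, 1/4 AO, 1/4 BO, 1/4 OO.
Crossing each possibility with the mother AA and summing P(type A): 1/4·1/2 + 1/4·1 + 1/4·1/2 + 1/4·1 = 3/4.

3/4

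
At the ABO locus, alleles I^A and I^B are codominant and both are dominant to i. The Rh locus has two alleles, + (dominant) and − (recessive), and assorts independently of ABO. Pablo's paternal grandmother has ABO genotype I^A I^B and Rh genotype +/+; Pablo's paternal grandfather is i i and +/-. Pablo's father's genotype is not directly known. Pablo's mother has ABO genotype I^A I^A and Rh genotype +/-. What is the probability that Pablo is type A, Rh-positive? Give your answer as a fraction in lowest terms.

Pablo's father's ABO genotype from I^A I^B × i i: 1/2 I^A i, 1/2 I^B i.
Crossing each possibility with the mother I^A I^A and summing P(type A): 1/2·1 + 1/2·1/2 = 3/4.
Similarly for Rh via the father's Rh distribution: P(Rh+) = 7/8.
Independent loci: 3/4 × 7/8 = 21/32.

21/32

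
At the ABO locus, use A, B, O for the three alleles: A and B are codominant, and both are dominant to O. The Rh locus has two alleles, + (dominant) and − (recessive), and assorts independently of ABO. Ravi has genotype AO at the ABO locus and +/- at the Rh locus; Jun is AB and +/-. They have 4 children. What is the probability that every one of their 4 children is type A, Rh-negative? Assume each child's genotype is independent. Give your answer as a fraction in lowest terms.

ABO cross AO × AB → 1/2 A, 1/4 B, 1/4 AB.
Rh cross +/- × +/- → 3/4 Rh+, 1/4 Rh-; so P(type A, Rh-negative) = 1/2 × 1/4 = 1/8 per child.
All 4 independent: (1/8)^4 = 1/4096.

1/4096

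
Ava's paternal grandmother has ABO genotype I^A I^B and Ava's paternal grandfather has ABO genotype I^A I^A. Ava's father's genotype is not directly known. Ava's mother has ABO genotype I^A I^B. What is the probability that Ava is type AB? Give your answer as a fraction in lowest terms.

Ava's father's ABO genotype from I^A I^B × I^A I^A: 1/2 I^A I^A, 1/2 I^A I^B.
Crossing each possibility with the mother I^A I^B and summing P(type AB): 1/2·1/2 + 1/2·1/2 = 1/2.

1/2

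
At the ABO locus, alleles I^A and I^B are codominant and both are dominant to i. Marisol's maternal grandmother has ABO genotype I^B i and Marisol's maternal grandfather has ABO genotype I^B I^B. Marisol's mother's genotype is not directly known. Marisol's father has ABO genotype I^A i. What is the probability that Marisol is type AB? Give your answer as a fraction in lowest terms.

3/8

Marisol's mother's ABO genotype from I^B i × I^B I^B: 1/2 I^B I^B, 1/2 I^B i.
Crossing each possibility with the father I^A i and summing P(type AB): 1/2·1/2 + 1/2·1/4 = 3/8.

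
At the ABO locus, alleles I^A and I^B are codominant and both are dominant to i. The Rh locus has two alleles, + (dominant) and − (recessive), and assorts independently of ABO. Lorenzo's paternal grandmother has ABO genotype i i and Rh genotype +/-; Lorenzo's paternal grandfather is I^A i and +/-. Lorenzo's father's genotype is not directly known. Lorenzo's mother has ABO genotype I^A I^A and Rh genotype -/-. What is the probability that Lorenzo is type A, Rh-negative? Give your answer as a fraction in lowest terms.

Lorenzo's father's ABO genotype from i i × I^A i: 1/2 I^A i, 1/2 i i.
Crossing each possibility with the mother I^A I^A and summing P(type A): 1/2·1 + 1/2·1 = 1.
Similarly for Rh via the father's Rh distribution: P(Rh-) = 1/2.
Independent loci: 1 × 1/2 = 1/2.

1/2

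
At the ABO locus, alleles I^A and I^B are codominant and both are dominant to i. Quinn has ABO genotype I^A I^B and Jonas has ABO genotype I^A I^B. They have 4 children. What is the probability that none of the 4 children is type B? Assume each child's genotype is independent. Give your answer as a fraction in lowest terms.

81/256

ABO cross I^A I^B × I^A I^B → 1/4 A, 1/4 B, 1/2 AB.
So P(type B) = 1/4 per child.
P(not type B) = 3/4 for one child; (3/4)^4 = 81/256.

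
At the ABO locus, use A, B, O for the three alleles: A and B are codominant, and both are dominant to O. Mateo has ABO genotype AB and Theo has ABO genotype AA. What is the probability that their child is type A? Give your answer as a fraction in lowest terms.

1/2

ABO cross AB × AA → offspring phenotypes: 1/2 A, 1/2 AB.
So P(type A) = 1/2.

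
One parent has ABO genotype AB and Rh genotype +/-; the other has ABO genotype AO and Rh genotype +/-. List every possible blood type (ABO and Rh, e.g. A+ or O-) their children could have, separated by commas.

Gametes from AB × AO give offspring ABO genotypes AA, AB, AO, BO, i.e. phenotypes A, B, AB.
Rh cross +/- × +/- → phenotypes Rh+, Rh-.
Combining independently: A+, A-, B+, B-, AB+, AB-.

A+, A-, B+, B-, AB+, AB-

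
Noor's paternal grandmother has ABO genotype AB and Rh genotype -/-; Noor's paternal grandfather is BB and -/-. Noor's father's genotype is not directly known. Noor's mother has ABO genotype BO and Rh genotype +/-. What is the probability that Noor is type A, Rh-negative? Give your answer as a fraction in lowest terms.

Noor's father's ABO genotype from AB × BB: 1/2 AB, 1/2 BB.
Crossing each possibility with the mother BO and summing P(type A): 1/2·1/4 + 1/2·0 = 1/8.
Similarly for Rh via the father's Rh distribution: P(Rh-) = 1/2.
Independent loci: 1/8 × 1/2 = 1/16.

1/16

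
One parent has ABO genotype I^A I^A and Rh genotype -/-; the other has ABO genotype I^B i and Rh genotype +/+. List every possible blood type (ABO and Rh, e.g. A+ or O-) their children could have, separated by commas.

A+, AB+

Gametes from I^A I^A × I^B i give offspring ABO genotypes I^A I^B, I^A i, i.e. phenotypes A, AB.
Rh cross -/- × +/+ → phenotypes Rh+.
Combining independently: A+, AB+.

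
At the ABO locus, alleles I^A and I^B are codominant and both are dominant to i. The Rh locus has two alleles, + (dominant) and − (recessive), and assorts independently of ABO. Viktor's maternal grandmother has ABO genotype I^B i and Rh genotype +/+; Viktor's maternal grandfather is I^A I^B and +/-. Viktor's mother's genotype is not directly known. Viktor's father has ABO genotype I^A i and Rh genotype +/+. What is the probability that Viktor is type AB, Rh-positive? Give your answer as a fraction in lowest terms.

Viktor's mother's ABO genotype from I^B i × I^A I^B: 1/4 I^A I^B, 1/4 I^A i, 1/4 I^B I^B, 1/4 I^B i.
Crossing each possibility with the father I^A i and summing P(type AB): 1/4·1/4 + 1/4·0 + 1/4·1/2 + 1/4·1/4 = 1/4.
Similarly for Rh via the mother's Rh distribution: P(Rh+) = 1.
Independent loci: 1/4 × 1 = 1/4.

1/4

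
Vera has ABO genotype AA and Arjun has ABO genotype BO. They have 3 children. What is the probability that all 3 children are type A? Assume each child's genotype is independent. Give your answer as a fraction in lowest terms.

ABO cross AA × BO → 1/2 A, 1/2 AB.
So P(type A) = 1/2 per child.
All 3 independent: (1/2)^3 = 1/8.

1/8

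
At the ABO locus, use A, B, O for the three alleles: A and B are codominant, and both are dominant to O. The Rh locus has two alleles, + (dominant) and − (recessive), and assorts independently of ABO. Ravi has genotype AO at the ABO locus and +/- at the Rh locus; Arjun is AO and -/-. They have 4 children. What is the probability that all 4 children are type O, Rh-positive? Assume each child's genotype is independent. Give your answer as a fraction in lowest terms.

ABO cross AO × AO → 1/4 O, 3/4 A.
Rh cross +/- × -/- → 1/2 Rh+, 1/2 Rh-; so P(type O, Rh-positive) = 1/4 × 1/2 = 1/8 per child.
All 4 independent: (1/8)^4 = 1/4096.

1/4096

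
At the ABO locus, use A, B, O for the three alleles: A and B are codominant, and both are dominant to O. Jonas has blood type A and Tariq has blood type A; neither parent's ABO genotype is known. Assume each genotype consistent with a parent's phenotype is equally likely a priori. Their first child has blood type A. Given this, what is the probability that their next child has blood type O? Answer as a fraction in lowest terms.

Possible genotypes: Jonas ∈ {AA, AO}; Tariq ∈ {AA, AO}.
Weight each parental genotype pair by prior × P(type-A child):
  AA × AA: posterior weight 4/15; P(next child type O) = 0.
  AA × AO: posterior weight 4/15; P(next child type O) = 0.
  AO × AA: posterior weight 4/15; P(next child type O) = 0.
  AO × AO: posterior weight 1/5; P(next child type O) = 1/4.
Weighted sum = 1/20.

1/20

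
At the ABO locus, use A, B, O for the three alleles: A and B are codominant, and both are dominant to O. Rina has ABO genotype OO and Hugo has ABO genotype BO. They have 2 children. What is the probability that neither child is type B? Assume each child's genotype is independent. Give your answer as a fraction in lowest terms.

ABO cross OO × BO → 1/2 O, 1/2 B.
So P(type B) = 1/2 per child.
P(not type B) = 1/2 for one child; (1/2)^2 = 1/4.

1/4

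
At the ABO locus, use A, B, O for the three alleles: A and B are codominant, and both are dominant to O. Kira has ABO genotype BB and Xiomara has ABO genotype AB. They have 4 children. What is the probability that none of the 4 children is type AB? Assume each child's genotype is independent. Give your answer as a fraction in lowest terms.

ABO cross BB × AB → 1/2 B, 1/2 AB.
So P(type AB) = 1/2 per child.
P(not type AB) = 1/2 for one child; (1/2)^4 = 1/16.

1/16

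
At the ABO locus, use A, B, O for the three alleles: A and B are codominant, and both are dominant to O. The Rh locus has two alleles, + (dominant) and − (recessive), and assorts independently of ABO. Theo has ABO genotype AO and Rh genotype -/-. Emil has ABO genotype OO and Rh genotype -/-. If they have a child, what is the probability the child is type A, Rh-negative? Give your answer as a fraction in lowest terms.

1/2

ABO cross AO × OO → offspring phenotypes: 1/2 O, 1/2 A.
Rh cross -/- × -/- → 1 Rh-.
Independent loci: P(type A, Rh-negative) = 1/2 × 1 = 1/2.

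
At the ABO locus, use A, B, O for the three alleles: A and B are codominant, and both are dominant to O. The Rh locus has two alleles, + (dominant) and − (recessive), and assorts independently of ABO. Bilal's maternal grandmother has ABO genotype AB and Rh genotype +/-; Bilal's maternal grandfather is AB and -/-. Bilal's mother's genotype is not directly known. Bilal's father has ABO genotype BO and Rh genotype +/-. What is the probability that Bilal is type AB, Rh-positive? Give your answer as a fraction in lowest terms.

Bilal's mother's ABO genotype from AB × AB: 1/4 AA, 1/2 AB, 1/4 BB.
Crossing each possibility with the father BO and summing P(type AB): 1/4·1/2 + 1/2·1/4 + 1/4·0 = 1/4.
Similarly for Rh via the mother's Rh distribution: P(Rh+) = 5/8.
Independent loci: 1/4 × 5/8 = 5/32.

5/32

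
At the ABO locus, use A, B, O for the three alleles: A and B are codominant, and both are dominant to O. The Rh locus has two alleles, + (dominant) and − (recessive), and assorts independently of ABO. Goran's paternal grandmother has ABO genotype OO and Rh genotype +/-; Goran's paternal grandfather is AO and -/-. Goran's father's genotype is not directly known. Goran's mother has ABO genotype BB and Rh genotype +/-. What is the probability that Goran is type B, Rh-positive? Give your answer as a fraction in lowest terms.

15/32

Goran's father's ABO genotype from OO × AO: 1/2 AO, 1/2 OO.
Crossing each possibility with the mother BB and summing P(type B): 1/2·1/2 + 1/2·1 = 3/4.
Similarly for Rh via the father's Rh distribution: P(Rh+) = 5/8.
Independent loci: 3/4 × 5/8 = 15/32.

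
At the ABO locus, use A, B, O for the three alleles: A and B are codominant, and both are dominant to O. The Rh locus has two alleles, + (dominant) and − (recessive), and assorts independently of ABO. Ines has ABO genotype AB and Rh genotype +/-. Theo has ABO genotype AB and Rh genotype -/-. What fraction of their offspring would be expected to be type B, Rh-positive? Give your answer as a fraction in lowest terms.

ABO cross AB × AB → offspring phenotypes: 1/4 A, 1/4 B, 1/2 AB.
Rh cross +/- × -/- → 1/2 Rh+, 1/2 Rh-.
Independent loci: P(type B, Rh-positive) = 1/4 × 1/2 = 1/8.

1/8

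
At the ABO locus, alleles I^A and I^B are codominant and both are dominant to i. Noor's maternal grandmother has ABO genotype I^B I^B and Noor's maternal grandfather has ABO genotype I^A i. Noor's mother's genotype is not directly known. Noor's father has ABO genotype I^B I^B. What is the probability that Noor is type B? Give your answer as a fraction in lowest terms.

3/4

Noor's mother's ABO genotype from I^B I^B × I^A i: 1/2 I^A I^B, 1/2 I^B i.
Crossing each possibility with the father I^B I^B and summing P(type B): 1/2·1/2 + 1/2·1 = 3/4.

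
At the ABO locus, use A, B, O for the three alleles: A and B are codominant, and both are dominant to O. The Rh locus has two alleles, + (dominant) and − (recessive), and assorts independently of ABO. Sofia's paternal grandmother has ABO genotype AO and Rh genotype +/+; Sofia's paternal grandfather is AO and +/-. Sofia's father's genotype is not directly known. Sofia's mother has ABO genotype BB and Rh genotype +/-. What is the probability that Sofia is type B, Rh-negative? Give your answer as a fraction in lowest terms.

Sofia's father's ABO genotype from AO × AO: 1/4 AA, 1/2 AO, 1/4 OO.
Crossing each possibility with the mother BB and summing P(type B): 1/4·0 + 1/2·1/2 + 1/4·1 = 1/2.
Similarly for Rh via the father's Rh distribution: P(Rh-) = 1/8.
Independent loci: 1/2 × 1/8 = 1/16.

1/16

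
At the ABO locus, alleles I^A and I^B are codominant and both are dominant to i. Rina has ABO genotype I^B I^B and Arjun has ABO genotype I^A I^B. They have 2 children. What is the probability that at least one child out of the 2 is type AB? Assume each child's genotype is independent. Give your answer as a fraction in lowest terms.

ABO cross I^B I^B × I^A I^B → 1/2 B, 1/2 AB.
So P(type AB) = 1/2 per child.
P(none) = (1/2)^2 = 1/4; P(at least one) = 1 − 1/4 = 3/4.

3/4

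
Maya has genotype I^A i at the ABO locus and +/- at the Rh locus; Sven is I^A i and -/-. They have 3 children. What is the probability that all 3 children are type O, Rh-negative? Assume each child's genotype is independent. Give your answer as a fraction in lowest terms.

ABO cross I^A i × I^A i → 1/4 O, 3/4 A.
Rh cross +/- × -/- → 1/2 Rh+, 1/2 Rh-; so P(type O, Rh-negative) = 1/4 × 1/2 = 1/8 per child.
All 3 independent: (1/8)^3 = 1/512.

1/512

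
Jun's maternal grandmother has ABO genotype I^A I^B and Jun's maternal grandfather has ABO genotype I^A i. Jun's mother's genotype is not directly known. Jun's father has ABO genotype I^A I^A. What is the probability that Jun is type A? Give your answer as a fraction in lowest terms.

Jun's mother's ABO genotype from I^A I^B × I^A i: 1/4 I^A I^A, 1/4 I^A I^B, 1/4 I^A i, 1/4 I^B i.
Crossing each possibility with the father I^A I^A and summing P(type A): 1/4·1 + 1/4·1/2 + 1/4·1 + 1/4·1/2 = 3/4.

3/4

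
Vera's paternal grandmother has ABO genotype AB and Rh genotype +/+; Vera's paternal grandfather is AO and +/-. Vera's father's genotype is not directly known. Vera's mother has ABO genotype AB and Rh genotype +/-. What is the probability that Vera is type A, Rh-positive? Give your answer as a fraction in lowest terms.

Vera's father's ABO genotype from AB × AO: 1/4 AA, 1/4 AB, 1/4 AO, 1/4 BO.
Crossing each possibility with the mother AB and summing P(type A): 1/4·1/2 + 1/4·1/4 + 1/4·1/2 + 1/4·1/4 = 3/8.
Similarly for Rh via the father's Rh distribution: P(Rh+) = 7/8.
Independent loci: 3/8 × 7/8 = 21/64.

21/64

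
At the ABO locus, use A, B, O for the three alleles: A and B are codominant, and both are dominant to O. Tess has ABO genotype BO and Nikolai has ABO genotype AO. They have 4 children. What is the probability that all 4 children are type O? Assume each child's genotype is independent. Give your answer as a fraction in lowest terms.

ABO cross BO × AO → 1/4 O, 1/4 A, 1/4 B, 1/4 AB.
So P(type O) = 1/4 per child.
All 4 independent: (1/4)^4 = 1/256.

1/256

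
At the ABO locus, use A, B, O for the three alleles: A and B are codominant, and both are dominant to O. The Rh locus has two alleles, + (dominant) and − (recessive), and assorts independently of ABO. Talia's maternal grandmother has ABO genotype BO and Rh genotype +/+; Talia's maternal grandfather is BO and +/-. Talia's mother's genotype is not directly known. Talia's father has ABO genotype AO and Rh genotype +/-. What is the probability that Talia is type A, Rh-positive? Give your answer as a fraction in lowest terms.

7/32

Talia's mother's ABO genotype from BO × BO: 1/4 BB, 1/2 BO, 1/4 OO.
Crossing each possibility with the father AO and summing P(type A): 1/4·0 + 1/2·1/4 + 1/4·1/2 = 1/4.
Similarly for Rh via the mother's Rh distribution: P(Rh+) = 7/8.
Independent loci: 1/4 × 7/8 = 7/32.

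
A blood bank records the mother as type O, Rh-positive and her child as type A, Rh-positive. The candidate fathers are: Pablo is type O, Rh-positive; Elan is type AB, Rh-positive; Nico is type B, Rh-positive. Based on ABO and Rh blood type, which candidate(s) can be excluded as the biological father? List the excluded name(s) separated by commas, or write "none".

A candidate is excluded only if no genotype consistent with his phenotype could produce a type A, Rh-positive child with a type O, Rh-positive mother.
Pablo (type O, Rh+): no genotype consistent with that phenotype can produce a type-A Rh+ child with a type-O mother.
Nico (type B, Rh+): no genotype consistent with that phenotype can produce a type-A Rh+ child with a type-O mother.

Pablo, Nico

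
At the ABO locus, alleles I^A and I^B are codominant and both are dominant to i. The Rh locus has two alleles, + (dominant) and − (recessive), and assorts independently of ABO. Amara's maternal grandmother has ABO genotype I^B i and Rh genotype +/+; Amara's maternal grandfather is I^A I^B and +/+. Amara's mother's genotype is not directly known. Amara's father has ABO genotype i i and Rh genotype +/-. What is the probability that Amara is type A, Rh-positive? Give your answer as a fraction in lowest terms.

Amara's mother's ABO genotype from I^B i × I^A I^B: 1/4 I^A I^B, 1/4 I^A i, 1/4 I^B I^B, 1/4 I^B i.
Crossing each possibility with the father i i and summing P(type A): 1/4·1/2 + 1/4·1/2 + 1/4·0 + 1/4·0 = 1/4.
Similarly for Rh via the mother's Rh distribution: P(Rh+) = 1.
Independent loci: 1/4 × 1 = 1/4.

1/4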